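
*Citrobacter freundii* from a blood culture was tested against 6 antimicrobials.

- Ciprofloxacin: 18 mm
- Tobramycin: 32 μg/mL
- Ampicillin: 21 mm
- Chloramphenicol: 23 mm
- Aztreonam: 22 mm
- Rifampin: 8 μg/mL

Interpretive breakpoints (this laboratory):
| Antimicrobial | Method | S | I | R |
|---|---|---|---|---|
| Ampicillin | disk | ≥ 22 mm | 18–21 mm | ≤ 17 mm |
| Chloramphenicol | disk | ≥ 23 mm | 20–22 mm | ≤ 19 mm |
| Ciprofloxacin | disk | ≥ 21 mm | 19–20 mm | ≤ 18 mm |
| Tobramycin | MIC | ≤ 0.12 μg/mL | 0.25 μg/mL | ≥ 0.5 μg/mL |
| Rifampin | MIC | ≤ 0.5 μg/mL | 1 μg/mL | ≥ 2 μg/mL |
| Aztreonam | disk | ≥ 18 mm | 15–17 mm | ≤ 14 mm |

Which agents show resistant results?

ciprofloxacin, tobramycin, rifampin

Ciprofloxacin (18 mm) ≤ 18 mm — R
Tobramycin: 32 μg/mL is ≥ 0.5 μg/mL — Resistant
Ampicillin 21 mm: in 18–21 mm → I
Chloramphenicol: 23 mm is ≥ 23 mm — Susceptible
Aztreonam: 22 mm is ≥ 18 mm — S
Rifampin 8 μg/mL: ≥ 2 μg/mL → resistant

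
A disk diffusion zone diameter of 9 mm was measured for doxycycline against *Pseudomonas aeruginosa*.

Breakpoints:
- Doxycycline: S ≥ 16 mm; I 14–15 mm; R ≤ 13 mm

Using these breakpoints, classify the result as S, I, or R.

R

Doxycycline 9 mm: ≤ 13 mm ⇒ Resistant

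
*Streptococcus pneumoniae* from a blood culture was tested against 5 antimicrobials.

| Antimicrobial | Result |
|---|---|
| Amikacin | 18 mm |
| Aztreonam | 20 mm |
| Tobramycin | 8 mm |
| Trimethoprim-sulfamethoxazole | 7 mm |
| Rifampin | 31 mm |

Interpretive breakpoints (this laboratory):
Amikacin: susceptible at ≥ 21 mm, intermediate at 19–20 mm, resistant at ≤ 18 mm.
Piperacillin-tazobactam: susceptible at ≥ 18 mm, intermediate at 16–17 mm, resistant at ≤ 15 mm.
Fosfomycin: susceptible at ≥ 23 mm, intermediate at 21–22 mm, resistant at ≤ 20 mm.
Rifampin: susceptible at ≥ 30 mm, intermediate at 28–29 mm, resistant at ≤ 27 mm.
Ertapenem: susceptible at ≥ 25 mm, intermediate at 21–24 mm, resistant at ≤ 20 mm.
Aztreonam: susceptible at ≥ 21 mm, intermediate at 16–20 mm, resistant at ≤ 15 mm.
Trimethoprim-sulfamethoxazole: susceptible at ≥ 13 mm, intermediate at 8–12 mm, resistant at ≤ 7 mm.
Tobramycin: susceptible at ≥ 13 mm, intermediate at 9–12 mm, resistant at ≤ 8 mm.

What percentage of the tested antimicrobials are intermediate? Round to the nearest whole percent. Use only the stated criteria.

Amikacin: 18 mm is ≤ 18 mm → Resistant
Aztreonam (20 mm) in 16–20 mm ⇒ Intermediate
Tobramycin (8 mm) ≤ 8 mm ⇒ resistant
Trimethoprim-sulfamethoxazole: 7 mm is ≤ 7 mm — R
Rifampin (31 mm) ≥ 30 mm ⇒ susceptible
Intermediate: 1/5

20%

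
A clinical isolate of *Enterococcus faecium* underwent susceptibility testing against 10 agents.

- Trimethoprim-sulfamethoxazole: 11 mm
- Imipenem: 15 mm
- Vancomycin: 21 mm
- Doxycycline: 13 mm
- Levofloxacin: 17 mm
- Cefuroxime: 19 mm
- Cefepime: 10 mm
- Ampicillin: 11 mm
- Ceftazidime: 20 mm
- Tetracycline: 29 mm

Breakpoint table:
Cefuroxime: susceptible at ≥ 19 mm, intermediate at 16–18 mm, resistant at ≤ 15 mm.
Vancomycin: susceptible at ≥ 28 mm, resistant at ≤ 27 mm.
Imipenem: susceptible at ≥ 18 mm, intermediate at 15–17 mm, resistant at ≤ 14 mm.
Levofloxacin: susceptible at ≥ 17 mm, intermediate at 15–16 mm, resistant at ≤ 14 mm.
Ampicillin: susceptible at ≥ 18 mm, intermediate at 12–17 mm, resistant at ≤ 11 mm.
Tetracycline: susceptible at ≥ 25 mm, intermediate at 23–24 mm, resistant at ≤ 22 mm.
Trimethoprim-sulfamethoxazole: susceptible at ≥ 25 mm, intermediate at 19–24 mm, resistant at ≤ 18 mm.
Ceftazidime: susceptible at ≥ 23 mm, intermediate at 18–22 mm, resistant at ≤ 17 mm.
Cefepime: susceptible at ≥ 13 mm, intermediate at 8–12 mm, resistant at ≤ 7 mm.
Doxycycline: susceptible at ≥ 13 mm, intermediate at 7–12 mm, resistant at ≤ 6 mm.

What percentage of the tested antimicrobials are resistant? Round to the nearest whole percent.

30%

Trimethoprim-sulfamethoxazole: 11 mm is ≤ 18 mm ⇒ resistant
Imipenem: 15 mm is in 15–17 mm ⇒ Intermediate
Vancomycin 21 mm: ≤ 27 mm — resistant
Doxycycline (13 mm) ≥ 13 mm ⇒ Susceptible
Levofloxacin 17 mm: ≥ 17 mm — Susceptible
Cefuroxime: 19 mm is ≥ 19 mm → Susceptible
Cefepime 10 mm: in 8–12 mm — intermediate
Ampicillin (11 mm) ≤ 11 mm — resistant
Ceftazidime (20 mm) in 18–22 mm → Intermediate
Tetracycline: 29 mm is ≥ 25 mm — susceptible
Resistant: 3/10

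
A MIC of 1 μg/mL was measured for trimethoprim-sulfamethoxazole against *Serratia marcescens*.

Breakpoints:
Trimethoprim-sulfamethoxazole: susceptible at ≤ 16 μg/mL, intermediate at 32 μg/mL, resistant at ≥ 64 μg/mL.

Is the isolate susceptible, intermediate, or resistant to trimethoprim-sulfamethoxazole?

Susceptible

Trimethoprim-sulfamethoxazole: 1 μg/mL is ≤ 16 μg/mL — S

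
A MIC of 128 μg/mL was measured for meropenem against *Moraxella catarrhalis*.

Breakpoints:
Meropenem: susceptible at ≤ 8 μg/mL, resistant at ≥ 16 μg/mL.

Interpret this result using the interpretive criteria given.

Meropenem (128 μg/mL) ≥ 16 μg/mL ⇒ R

R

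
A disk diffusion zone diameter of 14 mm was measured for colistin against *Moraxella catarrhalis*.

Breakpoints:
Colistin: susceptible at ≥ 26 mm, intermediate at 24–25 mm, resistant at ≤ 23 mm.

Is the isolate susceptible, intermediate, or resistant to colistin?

R

Colistin (14 mm) ≤ 23 mm — resistant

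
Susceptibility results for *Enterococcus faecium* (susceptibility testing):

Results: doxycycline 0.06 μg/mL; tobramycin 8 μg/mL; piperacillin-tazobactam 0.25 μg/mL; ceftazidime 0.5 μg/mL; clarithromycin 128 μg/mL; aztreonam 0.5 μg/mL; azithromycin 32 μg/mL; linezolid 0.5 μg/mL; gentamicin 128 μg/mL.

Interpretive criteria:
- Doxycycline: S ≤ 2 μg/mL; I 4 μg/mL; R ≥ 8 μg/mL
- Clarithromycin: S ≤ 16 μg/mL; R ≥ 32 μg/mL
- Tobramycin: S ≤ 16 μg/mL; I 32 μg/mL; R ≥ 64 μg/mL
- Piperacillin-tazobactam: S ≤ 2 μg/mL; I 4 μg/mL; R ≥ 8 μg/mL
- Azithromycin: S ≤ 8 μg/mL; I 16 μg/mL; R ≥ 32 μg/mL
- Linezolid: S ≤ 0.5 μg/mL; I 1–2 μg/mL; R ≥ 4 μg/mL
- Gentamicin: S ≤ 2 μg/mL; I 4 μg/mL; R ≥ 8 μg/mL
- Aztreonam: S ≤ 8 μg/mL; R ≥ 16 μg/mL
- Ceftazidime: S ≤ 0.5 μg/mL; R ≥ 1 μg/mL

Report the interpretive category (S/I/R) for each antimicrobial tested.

S, S, S, S, R, S, R, S, R

Doxycycline: 0.06 μg/mL is ≤ 2 μg/mL → S
Tobramycin (8 μg/mL) ≤ 16 μg/mL → S
Piperacillin-tazobactam 0.25 μg/mL: ≤ 2 μg/mL — susceptible
Ceftazidime: 0.5 μg/mL is ≤ 0.5 μg/mL → S
Clarithromycin 128 μg/mL: ≥ 32 μg/mL ⇒ Resistant
Aztreonam (0.5 μg/mL) ≤ 8 μg/mL ⇒ S
Azithromycin: 32 μg/mL is ≥ 32 μg/mL — R
Linezolid (0.5 μg/mL) ≤ 0.5 μg/mL ⇒ Susceptible
Gentamicin: 128 μg/mL is ≥ 8 μg/mL — Resistant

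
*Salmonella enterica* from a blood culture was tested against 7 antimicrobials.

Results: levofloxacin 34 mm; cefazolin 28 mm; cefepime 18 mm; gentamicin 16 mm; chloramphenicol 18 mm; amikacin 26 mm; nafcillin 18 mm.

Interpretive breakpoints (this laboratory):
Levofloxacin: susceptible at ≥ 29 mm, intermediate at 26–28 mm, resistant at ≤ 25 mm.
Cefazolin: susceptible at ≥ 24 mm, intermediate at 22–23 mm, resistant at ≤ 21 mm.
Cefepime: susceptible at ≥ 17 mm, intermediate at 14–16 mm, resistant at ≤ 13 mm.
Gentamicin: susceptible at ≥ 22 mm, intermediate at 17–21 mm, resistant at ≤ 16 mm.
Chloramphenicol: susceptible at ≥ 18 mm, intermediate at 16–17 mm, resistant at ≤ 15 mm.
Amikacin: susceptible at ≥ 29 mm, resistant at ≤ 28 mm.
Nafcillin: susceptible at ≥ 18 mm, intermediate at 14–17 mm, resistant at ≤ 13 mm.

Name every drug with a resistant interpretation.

gentamicin, amikacin

Levofloxacin: 34 mm is ≥ 29 mm → Susceptible
Cefazolin: 28 mm is ≥ 24 mm → S
Cefepime (18 mm) ≥ 17 mm ⇒ susceptible
Gentamicin (16 mm) ≤ 16 mm → resistant
Chloramphenicol (18 mm) ≥ 18 mm — S
Amikacin: 26 mm is ≤ 28 mm ⇒ R
Nafcillin 18 mm: ≥ 18 mm → Susceptible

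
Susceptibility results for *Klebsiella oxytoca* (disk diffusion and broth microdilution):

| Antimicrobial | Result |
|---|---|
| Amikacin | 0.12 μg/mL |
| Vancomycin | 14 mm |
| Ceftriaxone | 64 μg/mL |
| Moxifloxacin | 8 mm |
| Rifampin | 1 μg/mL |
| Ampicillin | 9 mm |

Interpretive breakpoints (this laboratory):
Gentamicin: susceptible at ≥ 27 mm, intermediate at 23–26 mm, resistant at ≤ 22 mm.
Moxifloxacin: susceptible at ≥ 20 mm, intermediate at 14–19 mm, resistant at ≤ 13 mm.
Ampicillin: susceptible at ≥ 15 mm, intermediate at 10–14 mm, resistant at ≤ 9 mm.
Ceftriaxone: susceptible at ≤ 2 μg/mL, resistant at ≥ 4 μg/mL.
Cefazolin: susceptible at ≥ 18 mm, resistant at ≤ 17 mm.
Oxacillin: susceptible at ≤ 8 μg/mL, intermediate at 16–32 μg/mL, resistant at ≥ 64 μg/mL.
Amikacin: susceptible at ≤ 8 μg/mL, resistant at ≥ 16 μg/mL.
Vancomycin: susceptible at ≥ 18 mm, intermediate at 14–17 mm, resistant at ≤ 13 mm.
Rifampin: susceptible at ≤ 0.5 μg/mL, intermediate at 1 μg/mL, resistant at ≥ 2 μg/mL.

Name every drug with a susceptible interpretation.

amikacin

Amikacin (0.12 μg/mL) ≤ 8 μg/mL ⇒ Susceptible
Vancomycin: 14 mm is in 14–17 mm — intermediate
Ceftriaxone (64 μg/mL) ≥ 4 μg/mL — resistant
Moxifloxacin: 8 mm is ≤ 13 mm → R
Rifampin: 1 μg/mL is = 1 μg/mL → I
Ampicillin: 9 mm is ≤ 9 mm — Resistant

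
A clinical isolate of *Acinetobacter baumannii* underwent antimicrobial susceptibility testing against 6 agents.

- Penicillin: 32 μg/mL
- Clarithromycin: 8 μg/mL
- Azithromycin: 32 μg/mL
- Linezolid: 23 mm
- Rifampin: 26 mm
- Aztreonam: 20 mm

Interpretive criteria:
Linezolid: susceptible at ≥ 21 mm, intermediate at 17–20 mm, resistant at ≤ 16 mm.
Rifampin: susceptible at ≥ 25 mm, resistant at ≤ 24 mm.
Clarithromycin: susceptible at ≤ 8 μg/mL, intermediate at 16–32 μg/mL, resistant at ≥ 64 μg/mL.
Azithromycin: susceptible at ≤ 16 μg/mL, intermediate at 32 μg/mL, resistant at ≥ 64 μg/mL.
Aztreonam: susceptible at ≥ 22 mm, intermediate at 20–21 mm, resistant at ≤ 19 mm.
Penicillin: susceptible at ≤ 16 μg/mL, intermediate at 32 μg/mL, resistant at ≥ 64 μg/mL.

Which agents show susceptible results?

Penicillin: 32 μg/mL is = 32 μg/mL ⇒ Intermediate
Clarithromycin: 8 μg/mL is ≤ 8 μg/mL → susceptible
Azithromycin (32 μg/mL) = 32 μg/mL — Intermediate
Linezolid 23 mm: ≥ 21 mm → Susceptible
Rifampin: 26 mm is ≥ 25 mm ⇒ susceptible
Aztreonam 20 mm: in 20–21 mm → intermediate

clarithromycin, linezolid, rifampin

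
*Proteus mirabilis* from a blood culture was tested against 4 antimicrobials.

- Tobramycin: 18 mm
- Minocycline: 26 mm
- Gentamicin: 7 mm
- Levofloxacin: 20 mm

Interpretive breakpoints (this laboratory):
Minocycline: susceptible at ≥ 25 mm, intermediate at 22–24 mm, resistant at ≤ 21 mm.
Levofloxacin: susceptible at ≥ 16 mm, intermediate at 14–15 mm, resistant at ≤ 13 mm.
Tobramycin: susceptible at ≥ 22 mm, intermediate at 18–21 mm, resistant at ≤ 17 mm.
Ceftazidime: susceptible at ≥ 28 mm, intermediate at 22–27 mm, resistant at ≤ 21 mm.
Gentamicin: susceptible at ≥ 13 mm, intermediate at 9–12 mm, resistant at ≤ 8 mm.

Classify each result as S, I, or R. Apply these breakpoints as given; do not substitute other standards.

I, S, R, S

Tobramycin (18 mm) in 18–21 mm ⇒ intermediate
Minocycline 26 mm: ≥ 25 mm ⇒ S
Gentamicin 7 mm: ≤ 8 mm — R
Levofloxacin (20 mm) ≥ 16 mm → S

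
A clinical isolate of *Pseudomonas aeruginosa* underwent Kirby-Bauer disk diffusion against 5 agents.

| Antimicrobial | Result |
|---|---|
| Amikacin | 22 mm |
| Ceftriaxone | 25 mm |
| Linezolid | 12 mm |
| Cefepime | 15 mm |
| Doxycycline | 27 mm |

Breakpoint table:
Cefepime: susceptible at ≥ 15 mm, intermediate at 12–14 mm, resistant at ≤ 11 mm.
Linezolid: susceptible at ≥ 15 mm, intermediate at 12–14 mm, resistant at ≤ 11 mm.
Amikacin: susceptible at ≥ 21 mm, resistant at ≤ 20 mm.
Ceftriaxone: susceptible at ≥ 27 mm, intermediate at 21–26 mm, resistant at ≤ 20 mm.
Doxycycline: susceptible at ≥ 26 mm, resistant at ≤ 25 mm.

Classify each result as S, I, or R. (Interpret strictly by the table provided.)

S, I, I, S, S

Amikacin: 22 mm is ≥ 21 mm — S
Ceftriaxone (25 mm) in 21–26 mm → intermediate
Linezolid: 12 mm is in 12–14 mm → intermediate
Cefepime 15 mm: ≥ 15 mm ⇒ Susceptible
Doxycycline 27 mm: ≥ 26 mm — Susceptible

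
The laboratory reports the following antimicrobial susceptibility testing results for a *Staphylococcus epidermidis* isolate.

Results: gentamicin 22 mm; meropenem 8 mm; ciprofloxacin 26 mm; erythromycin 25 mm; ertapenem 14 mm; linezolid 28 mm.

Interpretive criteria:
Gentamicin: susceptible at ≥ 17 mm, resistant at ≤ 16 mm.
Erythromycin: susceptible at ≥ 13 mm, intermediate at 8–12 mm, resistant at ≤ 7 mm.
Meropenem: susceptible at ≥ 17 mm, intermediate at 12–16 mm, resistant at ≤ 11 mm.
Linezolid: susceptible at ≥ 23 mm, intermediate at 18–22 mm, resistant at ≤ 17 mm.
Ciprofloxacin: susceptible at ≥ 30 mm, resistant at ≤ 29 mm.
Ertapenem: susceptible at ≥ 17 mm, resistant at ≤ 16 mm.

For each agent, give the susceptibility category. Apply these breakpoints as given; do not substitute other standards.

S, R, R, S, R, S

Gentamicin: 22 mm is ≥ 17 mm — S
Meropenem 8 mm: ≤ 11 mm ⇒ resistant
Ciprofloxacin 26 mm: ≤ 29 mm → R
Erythromycin 25 mm: ≥ 13 mm ⇒ S
Ertapenem: 14 mm is ≤ 16 mm ⇒ resistant
Linezolid (28 mm) ≥ 23 mm — Susceptible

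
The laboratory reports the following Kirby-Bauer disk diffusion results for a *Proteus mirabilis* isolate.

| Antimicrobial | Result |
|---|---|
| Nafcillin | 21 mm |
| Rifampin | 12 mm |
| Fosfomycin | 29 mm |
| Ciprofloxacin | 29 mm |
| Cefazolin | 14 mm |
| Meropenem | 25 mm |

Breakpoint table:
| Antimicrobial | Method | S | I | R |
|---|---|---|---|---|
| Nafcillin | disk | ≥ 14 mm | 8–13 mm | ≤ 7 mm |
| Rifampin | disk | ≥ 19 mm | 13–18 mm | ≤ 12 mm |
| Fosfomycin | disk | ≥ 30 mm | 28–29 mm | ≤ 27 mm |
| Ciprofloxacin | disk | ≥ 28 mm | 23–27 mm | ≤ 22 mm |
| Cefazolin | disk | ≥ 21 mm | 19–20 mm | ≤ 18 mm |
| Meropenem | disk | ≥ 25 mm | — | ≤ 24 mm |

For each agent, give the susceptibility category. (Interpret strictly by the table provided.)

Nafcillin 21 mm: ≥ 14 mm — S
Rifampin: 12 mm is ≤ 12 mm → R
Fosfomycin (29 mm) in 28–29 mm — intermediate
Ciprofloxacin: 29 mm is ≥ 28 mm — Susceptible
Cefazolin: 14 mm is ≤ 18 mm — resistant
Meropenem (25 mm) ≥ 25 mm ⇒ S

S, R, I, S, R, S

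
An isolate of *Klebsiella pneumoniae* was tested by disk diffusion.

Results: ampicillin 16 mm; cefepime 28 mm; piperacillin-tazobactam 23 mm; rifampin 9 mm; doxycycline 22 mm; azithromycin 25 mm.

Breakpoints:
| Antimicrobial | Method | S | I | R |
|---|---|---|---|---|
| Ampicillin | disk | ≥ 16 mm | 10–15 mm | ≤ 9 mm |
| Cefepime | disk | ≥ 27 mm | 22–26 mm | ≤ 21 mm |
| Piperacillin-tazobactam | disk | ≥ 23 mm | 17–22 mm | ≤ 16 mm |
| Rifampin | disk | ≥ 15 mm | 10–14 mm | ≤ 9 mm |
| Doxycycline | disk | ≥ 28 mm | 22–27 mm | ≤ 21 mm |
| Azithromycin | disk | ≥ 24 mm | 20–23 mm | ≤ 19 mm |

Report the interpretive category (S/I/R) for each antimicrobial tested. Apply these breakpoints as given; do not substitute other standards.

S, S, S, R, I, S

Ampicillin: 16 mm is ≥ 16 mm — Susceptible
Cefepime (28 mm) ≥ 27 mm → S
Piperacillin-tazobactam: 23 mm is ≥ 23 mm ⇒ S
Rifampin 9 mm: ≤ 9 mm → resistant
Doxycycline (22 mm) in 22–27 mm — intermediate
Azithromycin: 25 mm is ≥ 24 mm → Susceptible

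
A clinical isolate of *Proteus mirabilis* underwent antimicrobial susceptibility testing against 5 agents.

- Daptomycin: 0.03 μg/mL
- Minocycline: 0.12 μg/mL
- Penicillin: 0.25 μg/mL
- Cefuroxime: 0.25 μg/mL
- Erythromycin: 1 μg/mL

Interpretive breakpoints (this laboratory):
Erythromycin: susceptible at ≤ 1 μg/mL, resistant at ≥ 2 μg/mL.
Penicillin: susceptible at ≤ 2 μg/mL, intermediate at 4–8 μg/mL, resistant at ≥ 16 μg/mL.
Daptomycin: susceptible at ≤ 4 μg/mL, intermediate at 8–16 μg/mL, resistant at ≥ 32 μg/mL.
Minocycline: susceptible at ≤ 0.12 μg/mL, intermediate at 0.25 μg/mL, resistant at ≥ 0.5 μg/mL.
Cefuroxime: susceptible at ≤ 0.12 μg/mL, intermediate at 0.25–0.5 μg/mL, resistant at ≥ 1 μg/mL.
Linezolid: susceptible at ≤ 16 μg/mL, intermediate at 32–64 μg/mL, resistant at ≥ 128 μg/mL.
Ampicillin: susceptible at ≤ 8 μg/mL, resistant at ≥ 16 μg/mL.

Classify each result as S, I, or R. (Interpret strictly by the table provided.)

Daptomycin 0.03 μg/mL: ≤ 4 μg/mL ⇒ S
Minocycline (0.12 μg/mL) ≤ 0.12 μg/mL — susceptible
Penicillin 0.25 μg/mL: ≤ 2 μg/mL — S
Cefuroxime: 0.25 μg/mL is in 0.25–0.5 μg/mL ⇒ Intermediate
Erythromycin 1 μg/mL: ≤ 1 μg/mL — susceptible

S, S, S, I, S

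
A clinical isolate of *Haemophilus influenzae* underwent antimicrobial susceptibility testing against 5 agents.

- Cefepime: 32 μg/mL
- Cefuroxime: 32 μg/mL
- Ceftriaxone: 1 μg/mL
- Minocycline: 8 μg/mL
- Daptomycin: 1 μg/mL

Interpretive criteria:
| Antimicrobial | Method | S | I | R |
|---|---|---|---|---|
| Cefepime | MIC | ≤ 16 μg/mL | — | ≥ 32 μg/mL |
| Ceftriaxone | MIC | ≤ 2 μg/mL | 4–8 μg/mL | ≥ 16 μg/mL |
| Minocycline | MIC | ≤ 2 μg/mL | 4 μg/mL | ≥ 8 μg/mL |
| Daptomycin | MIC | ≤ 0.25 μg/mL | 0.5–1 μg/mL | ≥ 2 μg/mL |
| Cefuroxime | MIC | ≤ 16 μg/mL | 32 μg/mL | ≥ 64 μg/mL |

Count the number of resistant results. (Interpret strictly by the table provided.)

2

Cefepime (32 μg/mL) ≥ 32 μg/mL → Resistant
Cefuroxime: 32 μg/mL is = 32 μg/mL — I
Ceftriaxone: 1 μg/mL is ≤ 2 μg/mL ⇒ susceptible
Minocycline: 8 μg/mL is ≥ 8 μg/mL — resistant
Daptomycin: 1 μg/mL is in 0.5–1 μg/mL — I
Resistant: 2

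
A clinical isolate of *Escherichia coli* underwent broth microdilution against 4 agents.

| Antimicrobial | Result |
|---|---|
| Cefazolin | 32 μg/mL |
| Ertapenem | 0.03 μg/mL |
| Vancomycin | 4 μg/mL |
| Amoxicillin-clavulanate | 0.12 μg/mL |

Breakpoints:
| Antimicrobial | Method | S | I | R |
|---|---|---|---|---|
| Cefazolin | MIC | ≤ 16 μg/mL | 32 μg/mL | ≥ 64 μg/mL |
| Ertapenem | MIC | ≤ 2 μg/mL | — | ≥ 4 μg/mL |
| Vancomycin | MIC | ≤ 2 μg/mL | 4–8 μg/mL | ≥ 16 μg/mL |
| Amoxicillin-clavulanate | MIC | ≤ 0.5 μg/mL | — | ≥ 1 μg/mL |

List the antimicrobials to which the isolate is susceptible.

ertapenem, amoxicillin-clavulanate

Cefazolin (32 μg/mL) = 32 μg/mL ⇒ intermediate
Ertapenem (0.03 μg/mL) ≤ 2 μg/mL → Susceptible
Vancomycin 4 μg/mL: in 4–8 μg/mL ⇒ intermediate
Amoxicillin-clavulanate (0.12 μg/mL) ≤ 0.5 μg/mL — Susceptible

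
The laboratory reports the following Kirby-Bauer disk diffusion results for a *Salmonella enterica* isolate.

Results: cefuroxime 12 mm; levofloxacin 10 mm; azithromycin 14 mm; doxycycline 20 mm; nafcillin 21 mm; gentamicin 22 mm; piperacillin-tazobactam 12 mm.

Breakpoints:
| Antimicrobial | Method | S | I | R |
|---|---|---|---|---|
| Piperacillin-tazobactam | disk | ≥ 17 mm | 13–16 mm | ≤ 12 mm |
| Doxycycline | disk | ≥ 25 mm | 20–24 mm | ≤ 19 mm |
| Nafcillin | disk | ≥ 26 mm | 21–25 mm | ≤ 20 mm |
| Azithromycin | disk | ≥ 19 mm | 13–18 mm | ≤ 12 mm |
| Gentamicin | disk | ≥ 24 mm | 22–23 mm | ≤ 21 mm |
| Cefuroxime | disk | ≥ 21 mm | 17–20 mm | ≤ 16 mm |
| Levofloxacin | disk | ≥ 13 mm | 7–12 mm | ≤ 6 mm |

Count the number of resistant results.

2

Cefuroxime 12 mm: ≤ 16 mm → resistant
Levofloxacin: 10 mm is in 7–12 mm → Intermediate
Azithromycin (14 mm) in 13–18 mm → intermediate
Doxycycline (20 mm) in 20–24 mm — I
Nafcillin: 21 mm is in 21–25 mm ⇒ Intermediate
Gentamicin: 22 mm is in 22–23 mm — I
Piperacillin-tazobactam: 12 mm is ≤ 12 mm → Resistant
Resistant: 2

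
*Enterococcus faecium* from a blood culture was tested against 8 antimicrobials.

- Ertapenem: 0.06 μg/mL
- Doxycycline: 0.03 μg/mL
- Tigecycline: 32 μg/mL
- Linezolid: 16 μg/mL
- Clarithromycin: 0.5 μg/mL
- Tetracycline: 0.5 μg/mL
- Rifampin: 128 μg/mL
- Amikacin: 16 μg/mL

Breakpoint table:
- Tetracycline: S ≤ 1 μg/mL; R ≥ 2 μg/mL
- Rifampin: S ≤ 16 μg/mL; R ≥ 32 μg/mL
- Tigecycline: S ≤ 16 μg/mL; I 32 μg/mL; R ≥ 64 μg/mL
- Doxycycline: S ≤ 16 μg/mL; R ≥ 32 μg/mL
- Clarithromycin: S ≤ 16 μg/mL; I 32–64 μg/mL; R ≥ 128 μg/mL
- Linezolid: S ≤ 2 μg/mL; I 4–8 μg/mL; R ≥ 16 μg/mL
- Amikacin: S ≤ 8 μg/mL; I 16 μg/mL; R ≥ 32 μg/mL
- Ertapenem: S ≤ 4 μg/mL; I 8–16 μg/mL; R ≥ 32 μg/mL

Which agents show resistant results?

Ertapenem: 0.06 μg/mL is ≤ 4 μg/mL ⇒ Susceptible
Doxycycline (0.03 μg/mL) ≤ 16 μg/mL → Susceptible
Tigecycline: 32 μg/mL is = 32 μg/mL → Intermediate
Linezolid (16 μg/mL) ≥ 16 μg/mL — resistant
Clarithromycin: 0.5 μg/mL is ≤ 16 μg/mL ⇒ S
Tetracycline (0.5 μg/mL) ≤ 1 μg/mL → Susceptible
Rifampin 128 μg/mL: ≥ 32 μg/mL → resistant
Amikacin (16 μg/mL) = 16 μg/mL ⇒ intermediate

linezolid, rifampin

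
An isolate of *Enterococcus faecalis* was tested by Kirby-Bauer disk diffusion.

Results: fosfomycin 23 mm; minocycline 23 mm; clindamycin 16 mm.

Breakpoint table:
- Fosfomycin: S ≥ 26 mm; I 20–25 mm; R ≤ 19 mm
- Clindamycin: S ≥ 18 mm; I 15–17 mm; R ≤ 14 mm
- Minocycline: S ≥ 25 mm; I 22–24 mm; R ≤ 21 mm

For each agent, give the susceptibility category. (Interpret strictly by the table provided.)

I, I, I

Fosfomycin 23 mm: in 20–25 mm → Intermediate
Minocycline (23 mm) in 22–24 mm → Intermediate
Clindamycin: 16 mm is in 15–17 mm → intermediate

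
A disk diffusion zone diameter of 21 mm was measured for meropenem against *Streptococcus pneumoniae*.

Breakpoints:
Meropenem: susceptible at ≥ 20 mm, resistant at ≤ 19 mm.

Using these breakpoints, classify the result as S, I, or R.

Susceptible

Meropenem 21 mm: ≥ 20 mm ⇒ susceptible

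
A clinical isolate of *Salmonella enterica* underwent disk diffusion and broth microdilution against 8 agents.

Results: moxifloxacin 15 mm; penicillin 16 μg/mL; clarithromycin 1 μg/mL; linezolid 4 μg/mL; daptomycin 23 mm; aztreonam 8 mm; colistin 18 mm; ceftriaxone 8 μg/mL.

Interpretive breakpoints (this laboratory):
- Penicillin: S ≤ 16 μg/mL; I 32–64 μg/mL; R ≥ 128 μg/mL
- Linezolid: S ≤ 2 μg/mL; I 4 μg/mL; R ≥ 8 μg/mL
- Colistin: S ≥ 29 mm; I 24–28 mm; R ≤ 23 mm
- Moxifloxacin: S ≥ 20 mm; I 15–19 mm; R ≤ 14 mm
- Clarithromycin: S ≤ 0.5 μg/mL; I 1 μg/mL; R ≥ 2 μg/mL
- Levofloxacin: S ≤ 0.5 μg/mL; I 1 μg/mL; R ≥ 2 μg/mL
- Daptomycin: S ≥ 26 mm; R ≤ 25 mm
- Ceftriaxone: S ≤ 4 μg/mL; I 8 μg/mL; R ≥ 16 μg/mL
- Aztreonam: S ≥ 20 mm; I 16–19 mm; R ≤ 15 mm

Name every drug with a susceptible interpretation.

penicillin

Moxifloxacin 15 mm: in 15–19 mm → Intermediate
Penicillin 16 μg/mL: ≤ 16 μg/mL ⇒ Susceptible
Clarithromycin (1 μg/mL) = 1 μg/mL ⇒ intermediate
Linezolid 4 μg/mL: = 4 μg/mL — intermediate
Daptomycin (23 mm) ≤ 25 mm ⇒ Resistant
Aztreonam 8 mm: ≤ 15 mm — R
Colistin 18 mm: ≤ 23 mm → Resistant
Ceftriaxone (8 μg/mL) = 8 μg/mL ⇒ I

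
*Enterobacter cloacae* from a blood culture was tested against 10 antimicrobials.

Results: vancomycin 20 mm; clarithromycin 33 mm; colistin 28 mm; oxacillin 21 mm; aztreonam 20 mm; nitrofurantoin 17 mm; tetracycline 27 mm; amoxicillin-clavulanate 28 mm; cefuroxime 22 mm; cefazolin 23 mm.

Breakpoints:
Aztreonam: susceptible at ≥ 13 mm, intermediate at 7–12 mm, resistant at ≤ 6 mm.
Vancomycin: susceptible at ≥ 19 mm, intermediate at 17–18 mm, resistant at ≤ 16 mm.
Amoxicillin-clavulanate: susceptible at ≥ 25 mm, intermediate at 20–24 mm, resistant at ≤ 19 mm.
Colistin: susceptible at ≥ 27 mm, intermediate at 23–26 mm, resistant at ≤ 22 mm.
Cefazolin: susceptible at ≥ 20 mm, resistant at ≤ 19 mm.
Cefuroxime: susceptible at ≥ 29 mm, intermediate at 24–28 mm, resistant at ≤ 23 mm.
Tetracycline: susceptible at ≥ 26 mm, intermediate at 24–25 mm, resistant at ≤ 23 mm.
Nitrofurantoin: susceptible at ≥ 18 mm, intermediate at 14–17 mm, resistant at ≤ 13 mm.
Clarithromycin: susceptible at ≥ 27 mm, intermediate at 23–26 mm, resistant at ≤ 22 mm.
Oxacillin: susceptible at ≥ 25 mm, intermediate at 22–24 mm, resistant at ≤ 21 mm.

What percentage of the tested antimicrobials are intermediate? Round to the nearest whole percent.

Vancomycin 20 mm: ≥ 19 mm → susceptible
Clarithromycin: 33 mm is ≥ 27 mm ⇒ S
Colistin 28 mm: ≥ 27 mm → susceptible
Oxacillin 21 mm: ≤ 21 mm ⇒ resistant
Aztreonam: 20 mm is ≥ 13 mm ⇒ S
Nitrofurantoin: 17 mm is in 14–17 mm ⇒ Intermediate
Tetracycline (27 mm) ≥ 26 mm → S
Amoxicillin-clavulanate 28 mm: ≥ 25 mm → susceptible
Cefuroxime (22 mm) ≤ 23 mm — R
Cefazolin (23 mm) ≥ 20 mm ⇒ S
Intermediate: 1/10

10%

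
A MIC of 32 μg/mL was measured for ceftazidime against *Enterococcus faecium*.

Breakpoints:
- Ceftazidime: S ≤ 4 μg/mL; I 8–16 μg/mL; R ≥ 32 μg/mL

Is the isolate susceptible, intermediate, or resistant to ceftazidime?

R

Ceftazidime 32 μg/mL: ≥ 32 μg/mL ⇒ R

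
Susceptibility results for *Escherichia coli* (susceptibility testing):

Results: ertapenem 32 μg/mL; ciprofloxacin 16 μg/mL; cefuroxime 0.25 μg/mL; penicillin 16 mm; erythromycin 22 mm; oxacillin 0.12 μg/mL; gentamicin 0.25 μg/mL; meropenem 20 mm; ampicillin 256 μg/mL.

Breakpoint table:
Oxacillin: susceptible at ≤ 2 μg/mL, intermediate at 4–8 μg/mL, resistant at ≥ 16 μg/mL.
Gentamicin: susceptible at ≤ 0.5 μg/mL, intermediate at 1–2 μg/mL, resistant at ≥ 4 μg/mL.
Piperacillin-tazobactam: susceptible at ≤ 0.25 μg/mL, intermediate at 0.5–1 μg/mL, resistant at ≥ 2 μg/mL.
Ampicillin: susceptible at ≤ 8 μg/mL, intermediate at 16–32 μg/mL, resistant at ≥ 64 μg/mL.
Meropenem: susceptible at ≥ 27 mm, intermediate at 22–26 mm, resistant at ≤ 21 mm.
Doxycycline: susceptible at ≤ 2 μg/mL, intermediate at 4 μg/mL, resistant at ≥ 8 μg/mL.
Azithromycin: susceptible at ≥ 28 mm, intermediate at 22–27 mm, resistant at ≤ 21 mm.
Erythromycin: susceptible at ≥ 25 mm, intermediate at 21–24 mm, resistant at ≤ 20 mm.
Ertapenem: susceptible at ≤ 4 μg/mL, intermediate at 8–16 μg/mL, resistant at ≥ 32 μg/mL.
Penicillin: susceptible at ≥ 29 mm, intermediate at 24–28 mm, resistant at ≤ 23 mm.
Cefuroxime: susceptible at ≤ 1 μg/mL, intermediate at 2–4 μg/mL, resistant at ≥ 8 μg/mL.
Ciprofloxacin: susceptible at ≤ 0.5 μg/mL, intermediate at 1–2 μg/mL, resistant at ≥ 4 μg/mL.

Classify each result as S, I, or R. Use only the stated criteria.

Ertapenem: 32 μg/mL is ≥ 32 μg/mL → R
Ciprofloxacin 16 μg/mL: ≥ 4 μg/mL → resistant
Cefuroxime 0.25 μg/mL: ≤ 1 μg/mL — susceptible
Penicillin: 16 mm is ≤ 23 mm → resistant
Erythromycin: 22 mm is in 21–24 mm — I
Oxacillin (0.12 μg/mL) ≤ 2 μg/mL ⇒ susceptible
Gentamicin (0.25 μg/mL) ≤ 0.5 μg/mL ⇒ S
Meropenem 20 mm: ≤ 21 mm — resistant
Ampicillin: 256 μg/mL is ≥ 64 μg/mL ⇒ Resistant

R, R, S, R, I, S, S, R, R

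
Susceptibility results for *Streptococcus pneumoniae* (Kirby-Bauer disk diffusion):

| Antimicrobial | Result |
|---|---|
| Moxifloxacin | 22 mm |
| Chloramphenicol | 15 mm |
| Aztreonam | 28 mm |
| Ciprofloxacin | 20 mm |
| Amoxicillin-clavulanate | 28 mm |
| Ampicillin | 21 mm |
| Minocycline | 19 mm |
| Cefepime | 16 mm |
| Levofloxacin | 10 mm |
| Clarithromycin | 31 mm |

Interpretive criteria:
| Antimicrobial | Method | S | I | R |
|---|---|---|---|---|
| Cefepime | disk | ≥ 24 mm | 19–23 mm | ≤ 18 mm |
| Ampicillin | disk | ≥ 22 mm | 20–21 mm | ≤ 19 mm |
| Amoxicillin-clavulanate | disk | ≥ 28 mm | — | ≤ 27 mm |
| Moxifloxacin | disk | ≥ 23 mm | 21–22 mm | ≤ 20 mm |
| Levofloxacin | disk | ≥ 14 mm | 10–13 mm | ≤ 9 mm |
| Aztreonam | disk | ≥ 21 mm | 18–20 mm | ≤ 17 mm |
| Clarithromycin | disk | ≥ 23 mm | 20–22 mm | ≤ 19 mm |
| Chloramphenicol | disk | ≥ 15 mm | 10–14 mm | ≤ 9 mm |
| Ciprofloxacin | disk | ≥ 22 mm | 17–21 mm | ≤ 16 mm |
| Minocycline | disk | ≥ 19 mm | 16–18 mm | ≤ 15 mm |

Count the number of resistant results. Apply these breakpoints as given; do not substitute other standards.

Moxifloxacin: 22 mm is in 21–22 mm → intermediate
Chloramphenicol 15 mm: ≥ 15 mm → susceptible
Aztreonam (28 mm) ≥ 21 mm ⇒ S
Ciprofloxacin (20 mm) in 17–21 mm — I
Amoxicillin-clavulanate: 28 mm is ≥ 28 mm ⇒ susceptible
Ampicillin 21 mm: in 20–21 mm → intermediate
Minocycline 19 mm: ≥ 19 mm → Susceptible
Cefepime (16 mm) ≤ 18 mm ⇒ R
Levofloxacin (10 mm) in 10–13 mm ⇒ Intermediate
Clarithromycin 31 mm: ≥ 23 mm — S
Resistant: 1

1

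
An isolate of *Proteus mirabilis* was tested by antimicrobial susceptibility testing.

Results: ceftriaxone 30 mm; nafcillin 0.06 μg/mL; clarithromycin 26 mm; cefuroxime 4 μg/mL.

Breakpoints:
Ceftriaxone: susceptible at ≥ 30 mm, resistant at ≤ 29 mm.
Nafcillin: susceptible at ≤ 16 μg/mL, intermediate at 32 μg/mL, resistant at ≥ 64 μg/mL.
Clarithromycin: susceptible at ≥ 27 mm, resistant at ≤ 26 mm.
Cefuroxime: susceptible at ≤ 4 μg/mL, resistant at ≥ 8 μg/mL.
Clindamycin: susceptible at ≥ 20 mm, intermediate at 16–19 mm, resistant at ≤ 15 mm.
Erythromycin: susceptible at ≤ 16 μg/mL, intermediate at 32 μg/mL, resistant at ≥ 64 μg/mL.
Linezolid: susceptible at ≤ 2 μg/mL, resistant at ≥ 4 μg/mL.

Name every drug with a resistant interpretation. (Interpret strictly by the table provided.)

Ceftriaxone: 30 mm is ≥ 30 mm ⇒ S
Nafcillin: 0.06 μg/mL is ≤ 16 μg/mL → susceptible
Clarithromycin: 26 mm is ≤ 26 mm ⇒ resistant
Cefuroxime (4 μg/mL) ≤ 4 μg/mL → susceptible

clarithromycin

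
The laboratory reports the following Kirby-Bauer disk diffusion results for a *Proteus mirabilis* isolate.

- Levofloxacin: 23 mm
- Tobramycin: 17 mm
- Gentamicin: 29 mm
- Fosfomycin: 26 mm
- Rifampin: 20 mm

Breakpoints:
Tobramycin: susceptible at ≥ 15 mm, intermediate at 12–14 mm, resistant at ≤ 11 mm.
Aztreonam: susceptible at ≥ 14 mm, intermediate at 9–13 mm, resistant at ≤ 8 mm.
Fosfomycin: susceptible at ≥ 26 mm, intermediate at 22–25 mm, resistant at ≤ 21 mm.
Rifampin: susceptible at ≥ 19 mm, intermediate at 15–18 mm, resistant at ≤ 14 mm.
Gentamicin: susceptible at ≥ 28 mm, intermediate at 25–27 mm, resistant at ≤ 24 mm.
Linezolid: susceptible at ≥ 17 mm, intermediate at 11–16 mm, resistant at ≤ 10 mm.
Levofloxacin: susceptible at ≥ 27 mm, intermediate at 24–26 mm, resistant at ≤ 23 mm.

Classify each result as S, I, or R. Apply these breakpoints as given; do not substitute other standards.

R, S, S, S, S

Levofloxacin: 23 mm is ≤ 23 mm ⇒ R
Tobramycin (17 mm) ≥ 15 mm → S
Gentamicin: 29 mm is ≥ 28 mm — S
Fosfomycin: 26 mm is ≥ 26 mm ⇒ S
Rifampin: 20 mm is ≥ 19 mm — Susceptible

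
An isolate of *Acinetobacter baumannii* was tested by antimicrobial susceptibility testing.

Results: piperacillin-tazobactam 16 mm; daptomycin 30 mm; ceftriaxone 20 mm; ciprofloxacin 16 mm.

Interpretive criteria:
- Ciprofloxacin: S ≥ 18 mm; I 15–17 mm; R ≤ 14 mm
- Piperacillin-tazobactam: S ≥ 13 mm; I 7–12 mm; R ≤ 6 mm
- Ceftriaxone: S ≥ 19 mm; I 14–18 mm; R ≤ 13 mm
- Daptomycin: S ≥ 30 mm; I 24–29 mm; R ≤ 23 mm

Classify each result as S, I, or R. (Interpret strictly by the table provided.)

Piperacillin-tazobactam 16 mm: ≥ 13 mm → Susceptible
Daptomycin: 30 mm is ≥ 30 mm — Susceptible
Ceftriaxone: 20 mm is ≥ 19 mm ⇒ S
Ciprofloxacin (16 mm) in 15–17 mm — intermediate

S, S, S, I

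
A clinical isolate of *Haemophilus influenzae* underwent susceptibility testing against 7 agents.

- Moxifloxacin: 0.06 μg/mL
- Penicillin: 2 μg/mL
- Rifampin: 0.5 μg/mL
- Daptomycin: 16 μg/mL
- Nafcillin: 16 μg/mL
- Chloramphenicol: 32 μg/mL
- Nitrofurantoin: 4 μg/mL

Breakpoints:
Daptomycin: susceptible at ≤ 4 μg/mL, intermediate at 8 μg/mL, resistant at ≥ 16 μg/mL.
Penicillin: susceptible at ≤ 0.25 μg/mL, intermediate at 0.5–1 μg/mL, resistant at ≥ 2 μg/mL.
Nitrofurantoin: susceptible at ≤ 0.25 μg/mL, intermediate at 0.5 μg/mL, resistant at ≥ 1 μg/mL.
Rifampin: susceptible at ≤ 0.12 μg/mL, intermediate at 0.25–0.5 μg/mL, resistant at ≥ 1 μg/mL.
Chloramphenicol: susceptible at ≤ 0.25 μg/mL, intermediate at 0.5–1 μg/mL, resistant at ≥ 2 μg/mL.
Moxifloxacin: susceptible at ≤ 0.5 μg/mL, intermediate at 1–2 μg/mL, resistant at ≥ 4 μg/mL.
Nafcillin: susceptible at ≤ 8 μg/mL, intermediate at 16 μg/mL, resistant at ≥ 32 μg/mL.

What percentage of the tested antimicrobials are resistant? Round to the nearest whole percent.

57%

Moxifloxacin (0.06 μg/mL) ≤ 0.5 μg/mL ⇒ Susceptible
Penicillin 2 μg/mL: ≥ 2 μg/mL → Resistant
Rifampin (0.5 μg/mL) in 0.25–0.5 μg/mL ⇒ intermediate
Daptomycin 16 μg/mL: ≥ 16 μg/mL ⇒ Resistant
Nafcillin: 16 μg/mL is = 16 μg/mL — I
Chloramphenicol (32 μg/mL) ≥ 2 μg/mL → resistant
Nitrofurantoin (4 μg/mL) ≥ 1 μg/mL → Resistant
Resistant: 4/7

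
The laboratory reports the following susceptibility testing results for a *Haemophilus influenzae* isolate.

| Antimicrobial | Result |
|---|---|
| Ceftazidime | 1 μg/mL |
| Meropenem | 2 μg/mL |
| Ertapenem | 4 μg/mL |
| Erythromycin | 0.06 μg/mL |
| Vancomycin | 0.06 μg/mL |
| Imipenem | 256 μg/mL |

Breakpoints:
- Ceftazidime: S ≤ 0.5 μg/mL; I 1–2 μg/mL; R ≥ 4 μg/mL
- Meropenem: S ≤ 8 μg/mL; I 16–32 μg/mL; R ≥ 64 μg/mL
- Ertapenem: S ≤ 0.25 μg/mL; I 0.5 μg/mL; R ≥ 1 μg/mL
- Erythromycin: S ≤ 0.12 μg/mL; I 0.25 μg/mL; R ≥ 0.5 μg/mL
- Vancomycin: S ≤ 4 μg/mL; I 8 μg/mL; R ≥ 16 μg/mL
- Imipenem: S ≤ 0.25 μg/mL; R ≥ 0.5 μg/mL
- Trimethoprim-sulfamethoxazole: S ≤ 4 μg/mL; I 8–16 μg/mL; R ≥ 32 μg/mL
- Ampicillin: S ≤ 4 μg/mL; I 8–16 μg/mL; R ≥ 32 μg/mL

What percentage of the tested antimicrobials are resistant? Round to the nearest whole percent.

33%

Ceftazidime: 1 μg/mL is in 1–2 μg/mL ⇒ I
Meropenem (2 μg/mL) ≤ 8 μg/mL → Susceptible
Ertapenem: 4 μg/mL is ≥ 1 μg/mL — resistant
Erythromycin: 0.06 μg/mL is ≤ 0.12 μg/mL → S
Vancomycin 0.06 μg/mL: ≤ 4 μg/mL → S
Imipenem (256 μg/mL) ≥ 0.5 μg/mL ⇒ resistant
Resistant: 2/6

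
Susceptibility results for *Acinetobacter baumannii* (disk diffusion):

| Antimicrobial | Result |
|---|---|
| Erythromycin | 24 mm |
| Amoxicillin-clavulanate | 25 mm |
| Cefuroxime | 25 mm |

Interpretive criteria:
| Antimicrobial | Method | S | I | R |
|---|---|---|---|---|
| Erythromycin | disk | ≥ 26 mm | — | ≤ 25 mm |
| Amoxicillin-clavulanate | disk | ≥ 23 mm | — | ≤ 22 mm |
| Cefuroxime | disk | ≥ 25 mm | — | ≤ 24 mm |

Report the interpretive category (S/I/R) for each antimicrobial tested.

Erythromycin: 24 mm is ≤ 25 mm ⇒ resistant
Amoxicillin-clavulanate (25 mm) ≥ 23 mm → Susceptible
Cefuroxime: 25 mm is ≥ 25 mm → susceptible

R, S, S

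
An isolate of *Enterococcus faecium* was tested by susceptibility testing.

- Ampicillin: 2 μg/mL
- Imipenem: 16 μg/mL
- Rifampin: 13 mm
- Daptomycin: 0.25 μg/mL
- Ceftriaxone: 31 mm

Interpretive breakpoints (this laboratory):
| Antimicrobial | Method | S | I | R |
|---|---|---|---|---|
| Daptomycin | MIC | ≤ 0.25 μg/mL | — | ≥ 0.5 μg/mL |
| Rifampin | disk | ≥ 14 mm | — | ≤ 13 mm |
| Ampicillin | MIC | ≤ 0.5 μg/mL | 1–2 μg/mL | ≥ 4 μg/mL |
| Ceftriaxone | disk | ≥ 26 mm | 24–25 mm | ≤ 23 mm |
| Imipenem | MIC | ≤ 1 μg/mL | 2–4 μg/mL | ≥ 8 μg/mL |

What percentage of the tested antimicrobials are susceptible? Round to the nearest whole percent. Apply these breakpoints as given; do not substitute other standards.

Ampicillin (2 μg/mL) in 1–2 μg/mL — intermediate
Imipenem: 16 μg/mL is ≥ 8 μg/mL → resistant
Rifampin (13 mm) ≤ 13 mm ⇒ Resistant
Daptomycin: 0.25 μg/mL is ≤ 0.25 μg/mL ⇒ susceptible
Ceftriaxone 31 mm: ≥ 26 mm → susceptible
Susceptible: 2/5

40%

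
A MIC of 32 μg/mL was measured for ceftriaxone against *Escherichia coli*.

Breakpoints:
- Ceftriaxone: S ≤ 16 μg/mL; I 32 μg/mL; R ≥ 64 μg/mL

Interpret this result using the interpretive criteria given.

Ceftriaxone 32 μg/mL: = 32 μg/mL ⇒ intermediate

Intermediate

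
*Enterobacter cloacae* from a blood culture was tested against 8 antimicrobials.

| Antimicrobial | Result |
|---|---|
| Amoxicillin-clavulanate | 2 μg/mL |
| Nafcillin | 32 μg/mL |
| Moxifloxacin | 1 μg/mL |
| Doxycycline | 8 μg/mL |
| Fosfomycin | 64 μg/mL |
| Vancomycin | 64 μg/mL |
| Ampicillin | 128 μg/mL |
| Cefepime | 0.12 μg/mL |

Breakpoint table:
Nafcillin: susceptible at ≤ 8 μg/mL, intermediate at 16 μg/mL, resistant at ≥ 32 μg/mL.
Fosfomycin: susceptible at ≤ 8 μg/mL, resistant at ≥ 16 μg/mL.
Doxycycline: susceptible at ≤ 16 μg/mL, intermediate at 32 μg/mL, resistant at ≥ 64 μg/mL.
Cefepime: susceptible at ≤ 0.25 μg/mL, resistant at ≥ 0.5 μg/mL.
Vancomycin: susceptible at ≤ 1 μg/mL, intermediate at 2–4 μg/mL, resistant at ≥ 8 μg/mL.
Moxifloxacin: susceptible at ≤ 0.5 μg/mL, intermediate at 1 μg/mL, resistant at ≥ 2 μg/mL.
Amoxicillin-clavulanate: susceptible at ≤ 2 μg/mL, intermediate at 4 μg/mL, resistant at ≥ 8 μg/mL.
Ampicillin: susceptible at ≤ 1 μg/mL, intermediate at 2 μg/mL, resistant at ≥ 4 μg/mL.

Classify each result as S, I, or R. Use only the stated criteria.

S, R, I, S, R, R, R, S

Amoxicillin-clavulanate (2 μg/mL) ≤ 2 μg/mL → Susceptible
Nafcillin: 32 μg/mL is ≥ 32 μg/mL → resistant
Moxifloxacin (1 μg/mL) = 1 μg/mL ⇒ Intermediate
Doxycycline (8 μg/mL) ≤ 16 μg/mL — S
Fosfomycin (64 μg/mL) ≥ 16 μg/mL — R
Vancomycin 64 μg/mL: ≥ 8 μg/mL — Resistant
Ampicillin: 128 μg/mL is ≥ 4 μg/mL ⇒ resistant
Cefepime: 0.12 μg/mL is ≤ 0.25 μg/mL — susceptible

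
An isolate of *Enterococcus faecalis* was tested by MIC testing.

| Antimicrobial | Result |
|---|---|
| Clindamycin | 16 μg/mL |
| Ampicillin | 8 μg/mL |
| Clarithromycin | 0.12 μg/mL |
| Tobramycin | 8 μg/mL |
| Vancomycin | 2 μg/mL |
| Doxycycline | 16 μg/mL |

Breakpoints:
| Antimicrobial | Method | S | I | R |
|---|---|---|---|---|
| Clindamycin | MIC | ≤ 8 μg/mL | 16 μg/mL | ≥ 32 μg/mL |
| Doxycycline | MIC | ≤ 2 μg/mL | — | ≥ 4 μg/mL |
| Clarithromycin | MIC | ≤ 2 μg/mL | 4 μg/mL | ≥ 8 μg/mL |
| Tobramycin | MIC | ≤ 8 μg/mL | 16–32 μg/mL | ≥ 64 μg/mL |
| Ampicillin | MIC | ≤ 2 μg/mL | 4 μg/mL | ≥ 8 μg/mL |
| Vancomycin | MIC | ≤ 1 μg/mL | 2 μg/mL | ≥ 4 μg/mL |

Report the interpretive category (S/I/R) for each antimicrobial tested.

I, R, S, S, I, R

Clindamycin 16 μg/mL: = 16 μg/mL ⇒ Intermediate
Ampicillin: 8 μg/mL is ≥ 8 μg/mL ⇒ resistant
Clarithromycin 0.12 μg/mL: ≤ 2 μg/mL → susceptible
Tobramycin 8 μg/mL: ≤ 8 μg/mL ⇒ S
Vancomycin 2 μg/mL: = 2 μg/mL → intermediate
Doxycycline: 16 μg/mL is ≥ 4 μg/mL → resistant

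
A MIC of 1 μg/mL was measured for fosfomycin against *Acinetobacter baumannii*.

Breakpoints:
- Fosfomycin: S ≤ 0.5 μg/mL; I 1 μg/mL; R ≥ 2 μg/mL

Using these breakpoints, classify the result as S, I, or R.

Intermediate

Fosfomycin (1 μg/mL) = 1 μg/mL — Intermediate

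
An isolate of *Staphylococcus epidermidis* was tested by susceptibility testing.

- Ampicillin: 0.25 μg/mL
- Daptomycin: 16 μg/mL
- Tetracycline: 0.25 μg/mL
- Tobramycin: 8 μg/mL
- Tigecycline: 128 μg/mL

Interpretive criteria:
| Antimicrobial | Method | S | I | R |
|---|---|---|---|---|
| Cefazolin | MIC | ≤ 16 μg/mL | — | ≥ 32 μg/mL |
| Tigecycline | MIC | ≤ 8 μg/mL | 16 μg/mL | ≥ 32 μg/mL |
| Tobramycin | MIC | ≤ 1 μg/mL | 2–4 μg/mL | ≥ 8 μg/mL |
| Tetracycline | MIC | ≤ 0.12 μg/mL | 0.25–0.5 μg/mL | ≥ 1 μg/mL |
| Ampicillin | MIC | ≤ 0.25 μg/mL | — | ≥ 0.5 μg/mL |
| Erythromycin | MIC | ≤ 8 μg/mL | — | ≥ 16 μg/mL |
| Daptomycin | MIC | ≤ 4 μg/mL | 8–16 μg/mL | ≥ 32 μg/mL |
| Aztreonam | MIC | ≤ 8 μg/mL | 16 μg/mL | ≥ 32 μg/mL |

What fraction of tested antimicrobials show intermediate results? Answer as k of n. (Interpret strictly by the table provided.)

2 of 5

Ampicillin: 0.25 μg/mL is ≤ 0.25 μg/mL → Susceptible
Daptomycin: 16 μg/mL is in 8–16 μg/mL — I
Tetracycline: 0.25 μg/mL is in 0.25–0.5 μg/mL → I
Tobramycin (8 μg/mL) ≥ 8 μg/mL — resistant
Tigecycline (128 μg/mL) ≥ 32 μg/mL ⇒ resistant
Intermediate: 2/5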